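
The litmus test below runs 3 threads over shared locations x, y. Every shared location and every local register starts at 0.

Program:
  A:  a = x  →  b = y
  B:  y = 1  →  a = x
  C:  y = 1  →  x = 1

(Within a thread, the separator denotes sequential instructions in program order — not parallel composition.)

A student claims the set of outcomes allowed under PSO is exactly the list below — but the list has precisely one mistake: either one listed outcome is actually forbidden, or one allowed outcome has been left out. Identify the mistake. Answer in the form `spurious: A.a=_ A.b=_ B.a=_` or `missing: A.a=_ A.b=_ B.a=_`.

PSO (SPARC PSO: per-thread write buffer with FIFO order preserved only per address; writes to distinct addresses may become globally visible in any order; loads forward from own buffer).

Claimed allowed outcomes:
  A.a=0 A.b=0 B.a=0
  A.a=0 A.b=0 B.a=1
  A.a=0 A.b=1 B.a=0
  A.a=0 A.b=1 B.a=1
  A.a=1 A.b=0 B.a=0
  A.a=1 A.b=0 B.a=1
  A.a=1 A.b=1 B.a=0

missing: A.a=1 A.b=1 B.a=1

outcome vector order: (A.a,A.b,B.a)
[PSO] allowed = {(0,0,0) (0,0,1) (0,1,0) (0,1,1) (1,0,0) (1,0,1) (1,1,0) (1,1,1)}
PSO∖claimed = {(1,1,1)}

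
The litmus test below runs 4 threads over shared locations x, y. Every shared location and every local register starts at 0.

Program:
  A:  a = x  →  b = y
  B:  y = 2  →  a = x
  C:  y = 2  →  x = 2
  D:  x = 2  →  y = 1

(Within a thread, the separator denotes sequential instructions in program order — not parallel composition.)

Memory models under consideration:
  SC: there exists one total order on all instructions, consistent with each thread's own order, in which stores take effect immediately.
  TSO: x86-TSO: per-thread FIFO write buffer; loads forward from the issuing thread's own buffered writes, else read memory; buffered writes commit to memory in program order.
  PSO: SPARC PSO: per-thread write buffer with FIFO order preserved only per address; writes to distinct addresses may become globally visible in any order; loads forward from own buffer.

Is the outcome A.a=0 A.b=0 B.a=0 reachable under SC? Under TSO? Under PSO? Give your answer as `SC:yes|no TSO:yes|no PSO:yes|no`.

outcome vector order: (A.a,A.b,B.a)
SC (11): 000 002 010 012 020 022 202 210 212 220 222
TSO (12): 000 002 010 012 020 022 200 202 210 212 220 222
PSO (12): 000 002 010 012 020 022 200 202 210 212 220 222
target 000 ∈ {SC,TSO,PSO}

SC:yes TSO:yes PSO:yes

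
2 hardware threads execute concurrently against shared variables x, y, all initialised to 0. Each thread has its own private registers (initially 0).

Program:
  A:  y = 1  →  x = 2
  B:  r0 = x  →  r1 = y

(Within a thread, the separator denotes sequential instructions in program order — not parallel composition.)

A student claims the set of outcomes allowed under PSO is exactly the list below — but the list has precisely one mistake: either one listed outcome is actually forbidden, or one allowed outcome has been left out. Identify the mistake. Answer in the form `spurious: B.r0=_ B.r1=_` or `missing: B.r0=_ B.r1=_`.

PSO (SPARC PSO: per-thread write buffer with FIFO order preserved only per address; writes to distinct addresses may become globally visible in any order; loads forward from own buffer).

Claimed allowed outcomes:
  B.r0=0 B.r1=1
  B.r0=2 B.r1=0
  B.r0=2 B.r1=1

missing: B.r0=0 B.r1=0

outcome vector order: (B.r0,B.r1)
[PSO] allowed = {<0 0>; <0 1>; <2 0>; <2 1>}
PSO∖claimed = {<0 0>}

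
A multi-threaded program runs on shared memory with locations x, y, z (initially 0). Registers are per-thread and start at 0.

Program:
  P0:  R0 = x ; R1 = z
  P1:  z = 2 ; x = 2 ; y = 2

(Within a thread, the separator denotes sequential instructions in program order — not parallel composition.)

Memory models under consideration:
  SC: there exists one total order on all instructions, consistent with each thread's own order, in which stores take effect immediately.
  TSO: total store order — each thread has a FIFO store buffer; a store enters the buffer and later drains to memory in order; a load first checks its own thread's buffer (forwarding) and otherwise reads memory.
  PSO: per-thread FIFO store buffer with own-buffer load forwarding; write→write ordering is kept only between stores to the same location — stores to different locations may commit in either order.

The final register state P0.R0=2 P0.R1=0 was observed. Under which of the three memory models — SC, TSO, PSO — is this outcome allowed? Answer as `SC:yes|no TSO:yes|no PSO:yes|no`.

outcome vector order: (P0.R0,P0.R1)
SC: 3 outcomes — {<0 0>, <0 2>, <2 2>}
TSO: 3 outcomes — {<0 0>, <0 2>, <2 2>}
PSO: 4 outcomes — {<0 0>, <0 2>, <2 0>, <2 2>}
target <2 0> ∈ {PSO}

SC:no TSO:no PSO:yes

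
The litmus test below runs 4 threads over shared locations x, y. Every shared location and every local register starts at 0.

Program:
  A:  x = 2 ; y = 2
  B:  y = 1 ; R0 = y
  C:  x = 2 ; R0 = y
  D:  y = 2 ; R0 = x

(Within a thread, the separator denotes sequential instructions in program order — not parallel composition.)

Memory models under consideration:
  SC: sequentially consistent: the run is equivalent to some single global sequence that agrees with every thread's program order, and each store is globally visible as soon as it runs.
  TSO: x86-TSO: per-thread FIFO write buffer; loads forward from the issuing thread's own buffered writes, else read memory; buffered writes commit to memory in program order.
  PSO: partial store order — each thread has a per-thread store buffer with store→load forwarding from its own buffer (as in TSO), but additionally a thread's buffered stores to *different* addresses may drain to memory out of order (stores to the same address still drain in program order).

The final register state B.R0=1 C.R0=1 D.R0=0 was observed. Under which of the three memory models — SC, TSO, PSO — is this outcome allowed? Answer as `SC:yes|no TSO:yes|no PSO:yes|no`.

SC:yes TSO:yes PSO:yes

outcome vector order: (B.R0,C.R0,D.R0)
SC (10): (1,0,2), (1,1,0), (1,1,2), (1,2,0), (1,2,2), (2,0,2), (2,1,0), (2,1,2), (2,2,0), (2,2,2)
TSO (12): (1,0,0), (1,0,2), (1,1,0), (1,1,2), (1,2,0), (1,2,2), (2,0,0), (2,0,2), (2,1,0), (2,1,2), (2,2,0), (2,2,2)
PSO (12): (1,0,0), (1,0,2), (1,1,0), (1,1,2), (1,2,0), (1,2,2), (2,0,0), (2,0,2), (2,1,0), (2,1,2), (2,2,0), (2,2,2)
target (1,1,0) ∈ {SC,TSO,PSO}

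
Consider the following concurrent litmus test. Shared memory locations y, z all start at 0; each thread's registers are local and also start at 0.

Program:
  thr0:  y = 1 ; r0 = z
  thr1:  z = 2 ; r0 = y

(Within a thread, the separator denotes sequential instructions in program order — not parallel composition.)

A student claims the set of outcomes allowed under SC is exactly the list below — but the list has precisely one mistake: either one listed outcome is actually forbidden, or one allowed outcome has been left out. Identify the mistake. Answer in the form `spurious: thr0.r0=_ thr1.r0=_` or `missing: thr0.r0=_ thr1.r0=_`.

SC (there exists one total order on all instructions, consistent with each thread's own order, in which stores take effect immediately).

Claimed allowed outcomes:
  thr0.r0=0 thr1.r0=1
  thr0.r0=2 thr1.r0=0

outcome vector order: (thr0.r0,thr1.r0)
SC: 3 outcomes — {<0 1>, <2 0>, <2 1>}
SC∖claimed = {<2 1>}

missing: thr0.r0=2 thr1.r0=1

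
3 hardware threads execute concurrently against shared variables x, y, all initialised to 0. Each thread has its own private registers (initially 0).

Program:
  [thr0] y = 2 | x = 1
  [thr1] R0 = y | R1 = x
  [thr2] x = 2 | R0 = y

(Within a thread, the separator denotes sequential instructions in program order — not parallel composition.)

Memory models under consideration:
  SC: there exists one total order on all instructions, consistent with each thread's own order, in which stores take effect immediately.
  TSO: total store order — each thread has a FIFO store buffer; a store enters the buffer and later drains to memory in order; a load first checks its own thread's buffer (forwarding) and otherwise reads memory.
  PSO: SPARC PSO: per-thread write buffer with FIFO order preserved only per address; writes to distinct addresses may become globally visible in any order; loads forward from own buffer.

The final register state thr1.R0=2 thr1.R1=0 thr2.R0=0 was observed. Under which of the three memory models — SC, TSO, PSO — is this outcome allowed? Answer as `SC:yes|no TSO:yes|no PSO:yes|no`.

SC:no TSO:yes PSO:yes

outcome vector order: (thr1.R0,thr1.R1,thr2.R0)
[SC] allowed = {0/0/0 0/0/2 0/1/0 0/1/2 0/2/0 0/2/2 2/0/2 2/1/0 2/1/2 2/2/0 2/2/2}
[TSO] allowed = {0/0/0 0/0/2 0/1/0 0/1/2 0/2/0 0/2/2 2/0/0 2/0/2 2/1/0 2/1/2 2/2/0 2/2/2}
[PSO] allowed = {0/0/0 0/0/2 0/1/0 0/1/2 0/2/0 0/2/2 2/0/0 2/0/2 2/1/0 2/1/2 2/2/0 2/2/2}
target 2/0/0 ∈ {TSO,PSO}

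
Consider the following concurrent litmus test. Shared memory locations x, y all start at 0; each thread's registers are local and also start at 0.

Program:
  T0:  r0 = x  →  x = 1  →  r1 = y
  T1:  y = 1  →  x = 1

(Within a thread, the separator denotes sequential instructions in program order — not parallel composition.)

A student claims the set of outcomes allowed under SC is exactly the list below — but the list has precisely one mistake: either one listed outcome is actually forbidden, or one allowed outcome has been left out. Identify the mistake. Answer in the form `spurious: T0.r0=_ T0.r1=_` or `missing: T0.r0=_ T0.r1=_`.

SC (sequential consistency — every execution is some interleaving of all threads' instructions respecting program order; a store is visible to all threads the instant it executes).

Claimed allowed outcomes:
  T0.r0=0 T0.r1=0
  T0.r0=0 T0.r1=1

outcome vector order: (T0.r0,T0.r1)
SC (3): (0,0), (0,1), (1,1)
SC∖claimed = {(1,1)}

missing: T0.r0=1 T0.r1=1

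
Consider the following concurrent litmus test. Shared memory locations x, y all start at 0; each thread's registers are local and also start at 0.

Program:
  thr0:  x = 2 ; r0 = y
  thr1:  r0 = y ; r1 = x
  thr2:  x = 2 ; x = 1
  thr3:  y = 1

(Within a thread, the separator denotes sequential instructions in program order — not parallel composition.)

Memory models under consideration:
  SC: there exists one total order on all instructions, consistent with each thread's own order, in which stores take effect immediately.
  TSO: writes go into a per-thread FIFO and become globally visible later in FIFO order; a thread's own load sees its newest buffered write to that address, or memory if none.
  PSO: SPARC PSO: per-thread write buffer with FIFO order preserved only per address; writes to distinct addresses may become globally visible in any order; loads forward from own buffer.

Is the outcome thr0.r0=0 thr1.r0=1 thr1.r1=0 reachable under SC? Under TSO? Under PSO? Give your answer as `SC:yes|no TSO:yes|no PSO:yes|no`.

outcome vector order: (thr0.r0,thr1.r0,thr1.r1)
under SC → 0/0/0, 0/0/1, 0/0/2, 0/1/1, 0/1/2, 1/0/0, 1/0/1, 1/0/2, 1/1/0, 1/1/1, 1/1/2
under TSO → 0/0/0, 0/0/1, 0/0/2, 0/1/0, 0/1/1, 0/1/2, 1/0/0, 1/0/1, 1/0/2, 1/1/0, 1/1/1, 1/1/2
under PSO → 0/0/0, 0/0/1, 0/0/2, 0/1/0, 0/1/1, 0/1/2, 1/0/0, 1/0/1, 1/0/2, 1/1/0, 1/1/1, 1/1/2
target 0/1/0 ∈ {TSO,PSO}

SC:no TSO:yes PSO:yes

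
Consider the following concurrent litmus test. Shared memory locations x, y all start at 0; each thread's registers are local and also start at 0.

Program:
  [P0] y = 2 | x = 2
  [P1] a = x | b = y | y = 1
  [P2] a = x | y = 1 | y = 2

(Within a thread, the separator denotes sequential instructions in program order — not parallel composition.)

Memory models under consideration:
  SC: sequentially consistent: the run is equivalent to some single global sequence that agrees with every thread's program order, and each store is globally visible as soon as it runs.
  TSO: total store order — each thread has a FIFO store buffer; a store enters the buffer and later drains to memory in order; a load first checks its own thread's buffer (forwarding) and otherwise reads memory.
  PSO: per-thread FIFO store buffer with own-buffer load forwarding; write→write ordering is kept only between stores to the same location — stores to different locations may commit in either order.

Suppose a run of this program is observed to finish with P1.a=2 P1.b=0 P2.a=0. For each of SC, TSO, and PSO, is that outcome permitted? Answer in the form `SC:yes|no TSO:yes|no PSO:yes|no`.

outcome vector order: (P1.a,P1.b,P2.a)
[SC] allowed = {000, 002, 010, 012, 020, 022, 210, 212, 220, 222}
[TSO] allowed = {000, 002, 010, 012, 020, 022, 210, 212, 220, 222}
[PSO] allowed = {000, 002, 010, 012, 020, 022, 200, 202, 210, 212, 220, 222}
target 200 ∈ {PSO}

SC:no TSO:no PSO:yes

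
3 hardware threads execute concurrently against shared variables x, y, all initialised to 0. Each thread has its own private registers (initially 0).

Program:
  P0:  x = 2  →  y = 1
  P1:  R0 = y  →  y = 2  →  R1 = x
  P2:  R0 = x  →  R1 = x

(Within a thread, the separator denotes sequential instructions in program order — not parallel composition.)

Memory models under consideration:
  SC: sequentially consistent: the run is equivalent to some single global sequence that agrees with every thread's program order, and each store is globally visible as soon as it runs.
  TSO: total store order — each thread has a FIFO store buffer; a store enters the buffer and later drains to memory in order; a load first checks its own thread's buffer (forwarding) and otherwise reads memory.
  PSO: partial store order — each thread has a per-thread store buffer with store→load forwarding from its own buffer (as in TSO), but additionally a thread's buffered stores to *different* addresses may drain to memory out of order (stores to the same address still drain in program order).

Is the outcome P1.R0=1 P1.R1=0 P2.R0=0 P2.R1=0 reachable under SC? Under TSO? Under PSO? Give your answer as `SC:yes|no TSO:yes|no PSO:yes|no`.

SC:no TSO:no PSO:yes

outcome vector order: (P1.R0,P1.R1,P2.R0,P2.R1)
SC: 9 outcomes — {<0 0 0 0> <0 0 0 2> <0 0 2 2> <0 2 0 0> <0 2 0 2> <0 2 2 2> <1 2 0 0> <1 2 0 2> <1 2 2 2>}
TSO: 9 outcomes — {<0 0 0 0> <0 0 0 2> <0 0 2 2> <0 2 0 0> <0 2 0 2> <0 2 2 2> <1 2 0 0> <1 2 0 2> <1 2 2 2>}
PSO: 12 outcomes — {<0 0 0 0> <0 0 0 2> <0 0 2 2> <0 2 0 0> <0 2 0 2> <0 2 2 2> <1 0 0 0> <1 0 0 2> <1 0 2 2> <1 2 0 0> <1 2 0 2> <1 2 2 2>}
target <1 0 0 0> ∈ {PSO}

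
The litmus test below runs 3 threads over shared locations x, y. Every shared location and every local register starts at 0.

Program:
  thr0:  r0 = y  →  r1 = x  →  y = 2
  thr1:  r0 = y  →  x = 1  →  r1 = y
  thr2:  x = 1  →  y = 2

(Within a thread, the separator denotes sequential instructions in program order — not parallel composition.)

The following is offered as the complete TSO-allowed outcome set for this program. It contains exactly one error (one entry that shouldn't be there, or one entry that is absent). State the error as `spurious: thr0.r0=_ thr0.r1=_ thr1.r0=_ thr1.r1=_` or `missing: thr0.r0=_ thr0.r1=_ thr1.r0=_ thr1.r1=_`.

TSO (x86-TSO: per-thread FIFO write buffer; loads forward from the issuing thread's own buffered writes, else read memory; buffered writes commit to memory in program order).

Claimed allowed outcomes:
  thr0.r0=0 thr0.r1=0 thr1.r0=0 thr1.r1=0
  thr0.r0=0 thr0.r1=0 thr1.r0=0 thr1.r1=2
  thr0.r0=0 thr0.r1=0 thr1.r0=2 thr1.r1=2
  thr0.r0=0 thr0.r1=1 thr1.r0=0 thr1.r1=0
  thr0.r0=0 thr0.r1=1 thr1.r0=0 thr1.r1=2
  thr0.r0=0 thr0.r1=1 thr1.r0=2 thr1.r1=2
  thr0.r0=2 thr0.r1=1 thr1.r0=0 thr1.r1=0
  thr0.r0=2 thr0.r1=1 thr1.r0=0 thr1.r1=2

missing: thr0.r0=2 thr0.r1=1 thr1.r0=2 thr1.r1=2

outcome vector order: (thr0.r0,thr0.r1,thr1.r0,thr1.r1)
under TSO → (0,0,0,0) (0,0,0,2) (0,0,2,2) (0,1,0,0) (0,1,0,2) (0,1,2,2) (2,1,0,0) (2,1,0,2) (2,1,2,2)
TSO∖claimed = {(2,1,2,2)}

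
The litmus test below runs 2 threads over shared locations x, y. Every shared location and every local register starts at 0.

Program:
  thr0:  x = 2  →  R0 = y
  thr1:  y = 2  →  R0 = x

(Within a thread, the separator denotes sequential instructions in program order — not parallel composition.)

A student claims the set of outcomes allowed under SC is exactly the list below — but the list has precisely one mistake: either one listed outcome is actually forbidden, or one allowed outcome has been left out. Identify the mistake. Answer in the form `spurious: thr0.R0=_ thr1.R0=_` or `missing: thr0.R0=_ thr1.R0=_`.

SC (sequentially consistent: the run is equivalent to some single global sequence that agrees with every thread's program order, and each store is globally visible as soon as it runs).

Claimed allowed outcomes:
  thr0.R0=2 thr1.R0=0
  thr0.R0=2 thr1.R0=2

missing: thr0.R0=0 thr1.R0=2

outcome vector order: (thr0.R0,thr1.R0)
SC: 3 outcomes — {<0 2>; <2 0>; <2 2>}
SC∖claimed = {<0 2>}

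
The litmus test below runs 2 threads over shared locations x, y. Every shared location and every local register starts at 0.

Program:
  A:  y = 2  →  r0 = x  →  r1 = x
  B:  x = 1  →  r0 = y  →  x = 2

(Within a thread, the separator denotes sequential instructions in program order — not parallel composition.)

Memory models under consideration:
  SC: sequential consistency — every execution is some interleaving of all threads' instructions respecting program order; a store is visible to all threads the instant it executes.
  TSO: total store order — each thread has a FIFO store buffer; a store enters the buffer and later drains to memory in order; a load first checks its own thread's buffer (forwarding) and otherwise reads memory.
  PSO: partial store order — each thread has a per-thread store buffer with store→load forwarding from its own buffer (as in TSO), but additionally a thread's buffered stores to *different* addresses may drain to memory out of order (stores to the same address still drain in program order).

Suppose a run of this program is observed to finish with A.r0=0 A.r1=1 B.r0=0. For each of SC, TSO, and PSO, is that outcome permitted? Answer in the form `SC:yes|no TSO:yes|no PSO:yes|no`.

outcome vector order: (A.r0,A.r1,B.r0)
under SC → <0 0 2>; <0 1 2>; <0 2 2>; <1 1 0>; <1 1 2>; <1 2 0>; <1 2 2>; <2 2 0>; <2 2 2>
under TSO → <0 0 0>; <0 0 2>; <0 1 0>; <0 1 2>; <0 2 0>; <0 2 2>; <1 1 0>; <1 1 2>; <1 2 0>; <1 2 2>; <2 2 0>; <2 2 2>
under PSO → <0 0 0>; <0 0 2>; <0 1 0>; <0 1 2>; <0 2 0>; <0 2 2>; <1 1 0>; <1 1 2>; <1 2 0>; <1 2 2>; <2 2 0>; <2 2 2>
target <0 1 0> ∈ {TSO,PSO}

SC:no TSO:yes PSO:yes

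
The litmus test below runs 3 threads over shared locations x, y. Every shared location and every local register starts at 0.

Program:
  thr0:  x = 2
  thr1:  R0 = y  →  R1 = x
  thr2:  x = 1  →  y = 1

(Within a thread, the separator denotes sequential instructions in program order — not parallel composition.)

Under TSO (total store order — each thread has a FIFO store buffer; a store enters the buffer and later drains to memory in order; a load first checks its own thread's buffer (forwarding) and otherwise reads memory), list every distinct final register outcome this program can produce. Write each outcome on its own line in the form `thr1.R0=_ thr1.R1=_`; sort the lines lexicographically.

thr1.R0=0 thr1.R1=0
thr1.R0=0 thr1.R1=1
thr1.R0=0 thr1.R1=2
thr1.R0=1 thr1.R1=1
thr1.R0=1 thr1.R1=2

outcome vector order: (thr1.R0,thr1.R1)
|TSO outcomes| = 5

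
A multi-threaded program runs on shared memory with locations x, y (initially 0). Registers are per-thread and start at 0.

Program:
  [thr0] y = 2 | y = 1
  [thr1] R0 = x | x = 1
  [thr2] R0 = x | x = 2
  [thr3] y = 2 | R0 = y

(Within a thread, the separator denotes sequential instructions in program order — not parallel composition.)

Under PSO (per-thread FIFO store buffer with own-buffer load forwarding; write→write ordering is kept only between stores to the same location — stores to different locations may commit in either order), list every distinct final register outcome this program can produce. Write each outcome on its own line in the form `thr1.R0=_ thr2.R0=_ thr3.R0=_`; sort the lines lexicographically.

outcome vector order: (thr1.R0,thr2.R0,thr3.R0)
|PSO outcomes| = 6

thr1.R0=0 thr2.R0=0 thr3.R0=1
thr1.R0=0 thr2.R0=0 thr3.R0=2
thr1.R0=0 thr2.R0=1 thr3.R0=1
thr1.R0=0 thr2.R0=1 thr3.R0=2
thr1.R0=2 thr2.R0=0 thr3.R0=1
thr1.R0=2 thr2.R0=0 thr3.R0=2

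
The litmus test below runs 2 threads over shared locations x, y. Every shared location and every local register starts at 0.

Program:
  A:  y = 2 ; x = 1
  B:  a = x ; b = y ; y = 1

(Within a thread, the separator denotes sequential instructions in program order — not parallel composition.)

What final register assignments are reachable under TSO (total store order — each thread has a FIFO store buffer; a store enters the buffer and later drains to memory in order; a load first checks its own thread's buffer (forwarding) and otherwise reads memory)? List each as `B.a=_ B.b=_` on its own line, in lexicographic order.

outcome vector order: (B.a,B.b)
|TSO outcomes| = 3

B.a=0 B.b=0
B.a=0 B.b=2
B.a=1 B.b=2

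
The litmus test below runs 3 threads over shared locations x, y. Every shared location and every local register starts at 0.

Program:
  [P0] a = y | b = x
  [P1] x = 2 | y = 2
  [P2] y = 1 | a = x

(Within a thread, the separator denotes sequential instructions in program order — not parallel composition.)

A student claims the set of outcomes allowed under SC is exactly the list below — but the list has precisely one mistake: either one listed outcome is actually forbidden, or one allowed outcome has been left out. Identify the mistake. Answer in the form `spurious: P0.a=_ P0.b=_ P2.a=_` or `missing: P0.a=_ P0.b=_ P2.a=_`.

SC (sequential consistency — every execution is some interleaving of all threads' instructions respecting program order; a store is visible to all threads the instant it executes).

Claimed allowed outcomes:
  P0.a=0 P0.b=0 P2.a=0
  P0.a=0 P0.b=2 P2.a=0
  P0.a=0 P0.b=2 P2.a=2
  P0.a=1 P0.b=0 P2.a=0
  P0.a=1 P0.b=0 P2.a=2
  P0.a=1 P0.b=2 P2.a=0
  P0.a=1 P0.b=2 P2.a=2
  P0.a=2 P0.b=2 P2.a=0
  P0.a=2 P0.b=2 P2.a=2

outcome vector order: (P0.a,P0.b,P2.a)
under SC → <0 0 0>, <0 0 2>, <0 2 0>, <0 2 2>, <1 0 0>, <1 0 2>, <1 2 0>, <1 2 2>, <2 2 0>, <2 2 2>
SC∖claimed = {<0 0 2>}

missing: P0.a=0 P0.b=0 P2.a=2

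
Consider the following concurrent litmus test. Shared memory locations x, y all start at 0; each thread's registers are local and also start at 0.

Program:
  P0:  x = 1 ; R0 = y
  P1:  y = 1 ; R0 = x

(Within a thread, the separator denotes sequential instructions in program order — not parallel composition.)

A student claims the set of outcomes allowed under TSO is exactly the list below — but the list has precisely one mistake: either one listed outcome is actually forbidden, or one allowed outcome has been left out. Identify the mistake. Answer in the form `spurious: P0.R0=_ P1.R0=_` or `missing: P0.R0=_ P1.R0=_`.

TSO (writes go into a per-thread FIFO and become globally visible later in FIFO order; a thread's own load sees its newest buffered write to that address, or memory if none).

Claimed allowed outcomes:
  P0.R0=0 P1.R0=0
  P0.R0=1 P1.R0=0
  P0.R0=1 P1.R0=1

outcome vector order: (P0.R0,P1.R0)
TSO (4): 00 01 10 11
TSO∖claimed = {01}

missing: P0.R0=0 P1.R0=1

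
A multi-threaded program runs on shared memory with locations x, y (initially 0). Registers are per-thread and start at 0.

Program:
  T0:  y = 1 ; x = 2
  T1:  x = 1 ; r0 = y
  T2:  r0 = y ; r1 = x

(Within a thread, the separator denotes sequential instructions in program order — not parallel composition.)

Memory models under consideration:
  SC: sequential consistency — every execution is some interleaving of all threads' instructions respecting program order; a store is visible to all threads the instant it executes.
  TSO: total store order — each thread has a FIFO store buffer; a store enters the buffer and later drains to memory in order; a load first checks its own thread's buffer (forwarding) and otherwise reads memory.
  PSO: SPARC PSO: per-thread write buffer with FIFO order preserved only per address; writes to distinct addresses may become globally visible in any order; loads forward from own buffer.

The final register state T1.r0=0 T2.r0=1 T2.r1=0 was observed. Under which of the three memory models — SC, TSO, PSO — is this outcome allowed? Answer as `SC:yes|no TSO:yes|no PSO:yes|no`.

outcome vector order: (T1.r0,T2.r0,T2.r1)
[SC] allowed = {<0 0 0>, <0 0 1>, <0 0 2>, <0 1 1>, <0 1 2>, <1 0 0>, <1 0 1>, <1 0 2>, <1 1 0>, <1 1 1>, <1 1 2>}
[TSO] allowed = {<0 0 0>, <0 0 1>, <0 0 2>, <0 1 0>, <0 1 1>, <0 1 2>, <1 0 0>, <1 0 1>, <1 0 2>, <1 1 0>, <1 1 1>, <1 1 2>}
[PSO] allowed = {<0 0 0>, <0 0 1>, <0 0 2>, <0 1 0>, <0 1 1>, <0 1 2>, <1 0 0>, <1 0 1>, <1 0 2>, <1 1 0>, <1 1 1>, <1 1 2>}
target <0 1 0> ∈ {TSO,PSO}

SC:no TSO:yes PSO:yes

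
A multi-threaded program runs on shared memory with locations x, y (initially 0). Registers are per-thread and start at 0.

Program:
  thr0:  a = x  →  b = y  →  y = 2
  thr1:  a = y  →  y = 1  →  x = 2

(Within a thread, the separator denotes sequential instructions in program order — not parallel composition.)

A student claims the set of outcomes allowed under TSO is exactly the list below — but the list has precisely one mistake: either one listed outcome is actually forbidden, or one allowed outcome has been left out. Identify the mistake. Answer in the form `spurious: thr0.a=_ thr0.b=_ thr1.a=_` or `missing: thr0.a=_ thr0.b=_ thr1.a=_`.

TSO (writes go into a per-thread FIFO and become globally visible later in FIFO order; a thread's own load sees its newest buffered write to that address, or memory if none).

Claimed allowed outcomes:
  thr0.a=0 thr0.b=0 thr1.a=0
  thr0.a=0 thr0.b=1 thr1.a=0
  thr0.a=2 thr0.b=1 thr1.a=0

outcome vector order: (thr0.a,thr0.b,thr1.a)
[TSO] allowed = {0/0/0; 0/0/2; 0/1/0; 2/1/0}
TSO∖claimed = {0/0/2}

missing: thr0.a=0 thr0.b=0 thr1.a=2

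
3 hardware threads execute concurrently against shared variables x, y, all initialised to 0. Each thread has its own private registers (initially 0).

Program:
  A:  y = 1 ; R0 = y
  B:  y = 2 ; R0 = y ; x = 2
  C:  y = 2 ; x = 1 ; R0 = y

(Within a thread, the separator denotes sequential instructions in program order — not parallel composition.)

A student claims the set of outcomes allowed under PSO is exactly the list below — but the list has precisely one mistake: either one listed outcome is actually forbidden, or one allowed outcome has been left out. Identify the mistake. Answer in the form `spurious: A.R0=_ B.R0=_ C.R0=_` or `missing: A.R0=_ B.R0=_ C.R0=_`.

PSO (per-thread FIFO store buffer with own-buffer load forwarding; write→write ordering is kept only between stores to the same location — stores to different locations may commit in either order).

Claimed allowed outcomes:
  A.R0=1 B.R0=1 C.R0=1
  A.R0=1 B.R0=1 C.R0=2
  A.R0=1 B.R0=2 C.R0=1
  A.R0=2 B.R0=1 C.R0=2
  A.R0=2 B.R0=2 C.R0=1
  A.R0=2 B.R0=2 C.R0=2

missing: A.R0=1 B.R0=2 C.R0=2

outcome vector order: (A.R0,B.R0,C.R0)
PSO (7): 1/1/1; 1/1/2; 1/2/1; 1/2/2; 2/1/2; 2/2/1; 2/2/2
PSO∖claimed = {1/2/2}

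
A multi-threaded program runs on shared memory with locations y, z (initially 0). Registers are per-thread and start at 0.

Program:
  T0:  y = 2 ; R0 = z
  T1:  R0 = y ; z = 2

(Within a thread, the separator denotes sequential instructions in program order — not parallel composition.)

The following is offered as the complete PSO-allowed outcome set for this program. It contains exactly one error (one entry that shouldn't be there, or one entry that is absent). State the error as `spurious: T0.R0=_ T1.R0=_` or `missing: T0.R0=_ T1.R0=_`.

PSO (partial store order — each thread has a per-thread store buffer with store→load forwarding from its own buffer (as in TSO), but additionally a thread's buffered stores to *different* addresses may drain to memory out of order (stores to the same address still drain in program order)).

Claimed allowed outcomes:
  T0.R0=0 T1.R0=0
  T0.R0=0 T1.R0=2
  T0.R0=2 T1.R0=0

missing: T0.R0=2 T1.R0=2

outcome vector order: (T0.R0,T1.R0)
under PSO → 00, 02, 20, 22
PSO∖claimed = {22}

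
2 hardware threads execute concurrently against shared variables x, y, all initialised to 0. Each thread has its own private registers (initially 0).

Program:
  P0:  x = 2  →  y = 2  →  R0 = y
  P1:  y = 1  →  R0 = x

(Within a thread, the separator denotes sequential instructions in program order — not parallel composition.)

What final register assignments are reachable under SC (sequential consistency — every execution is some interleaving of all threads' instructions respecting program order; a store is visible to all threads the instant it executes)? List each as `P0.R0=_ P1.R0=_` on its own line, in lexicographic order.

P0.R0=1 P1.R0=2
P0.R0=2 P1.R0=0
P0.R0=2 P1.R0=2

outcome vector order: (P0.R0,P1.R0)
|SC outcomes| = 3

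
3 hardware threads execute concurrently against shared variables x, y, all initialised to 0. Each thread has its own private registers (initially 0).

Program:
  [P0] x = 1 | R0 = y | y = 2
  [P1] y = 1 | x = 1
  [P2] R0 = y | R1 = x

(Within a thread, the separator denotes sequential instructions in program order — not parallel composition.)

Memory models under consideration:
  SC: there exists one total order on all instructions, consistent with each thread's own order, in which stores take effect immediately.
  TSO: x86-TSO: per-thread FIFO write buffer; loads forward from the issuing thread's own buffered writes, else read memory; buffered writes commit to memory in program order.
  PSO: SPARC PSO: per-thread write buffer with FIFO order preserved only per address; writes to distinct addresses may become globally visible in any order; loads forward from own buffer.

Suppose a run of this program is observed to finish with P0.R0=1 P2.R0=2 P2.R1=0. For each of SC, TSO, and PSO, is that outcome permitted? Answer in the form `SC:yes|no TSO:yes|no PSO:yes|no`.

outcome vector order: (P0.R0,P2.R0,P2.R1)
under SC → <0 0 0>; <0 0 1>; <0 1 1>; <0 2 1>; <1 0 0>; <1 0 1>; <1 1 0>; <1 1 1>; <1 2 1>
under TSO → <0 0 0>; <0 0 1>; <0 1 0>; <0 1 1>; <0 2 1>; <1 0 0>; <1 0 1>; <1 1 0>; <1 1 1>; <1 2 1>
under PSO → <0 0 0>; <0 0 1>; <0 1 0>; <0 1 1>; <0 2 0>; <0 2 1>; <1 0 0>; <1 0 1>; <1 1 0>; <1 1 1>; <1 2 0>; <1 2 1>
target <1 2 0> ∈ {PSO}

SC:no TSO:no PSO:yes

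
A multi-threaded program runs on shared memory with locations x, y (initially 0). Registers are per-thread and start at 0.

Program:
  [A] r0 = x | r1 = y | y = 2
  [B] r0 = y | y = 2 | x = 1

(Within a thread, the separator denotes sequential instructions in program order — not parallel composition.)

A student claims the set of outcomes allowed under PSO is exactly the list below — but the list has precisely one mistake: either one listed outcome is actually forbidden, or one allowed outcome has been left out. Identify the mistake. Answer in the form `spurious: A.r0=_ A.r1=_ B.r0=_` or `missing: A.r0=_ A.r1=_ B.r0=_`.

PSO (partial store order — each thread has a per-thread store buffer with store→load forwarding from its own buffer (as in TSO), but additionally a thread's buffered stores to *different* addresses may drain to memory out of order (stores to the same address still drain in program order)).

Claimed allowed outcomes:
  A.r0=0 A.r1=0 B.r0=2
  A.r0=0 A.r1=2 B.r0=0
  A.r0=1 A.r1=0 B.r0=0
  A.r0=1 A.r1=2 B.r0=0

outcome vector order: (A.r0,A.r1,B.r0)
PSO (5): (0,0,0), (0,0,2), (0,2,0), (1,0,0), (1,2,0)
PSO∖claimed = {(0,0,0)}

missing: A.r0=0 A.r1=0 B.r0=0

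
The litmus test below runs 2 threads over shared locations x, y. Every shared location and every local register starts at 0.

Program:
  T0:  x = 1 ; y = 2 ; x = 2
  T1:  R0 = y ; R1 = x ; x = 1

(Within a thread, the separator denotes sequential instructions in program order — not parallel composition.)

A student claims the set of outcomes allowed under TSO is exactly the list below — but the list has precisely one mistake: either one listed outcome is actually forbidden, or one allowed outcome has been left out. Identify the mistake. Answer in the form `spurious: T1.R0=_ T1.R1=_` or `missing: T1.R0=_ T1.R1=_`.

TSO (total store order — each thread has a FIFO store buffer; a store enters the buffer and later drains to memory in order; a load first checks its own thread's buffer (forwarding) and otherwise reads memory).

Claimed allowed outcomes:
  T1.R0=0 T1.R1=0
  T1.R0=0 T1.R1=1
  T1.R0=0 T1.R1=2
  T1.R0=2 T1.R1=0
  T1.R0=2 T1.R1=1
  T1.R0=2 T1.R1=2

outcome vector order: (T1.R0,T1.R1)
[TSO] allowed = {(0,0) (0,1) (0,2) (2,1) (2,2)}
claimed∖TSO = {(2,0)}

spurious: T1.R0=2 T1.R1=0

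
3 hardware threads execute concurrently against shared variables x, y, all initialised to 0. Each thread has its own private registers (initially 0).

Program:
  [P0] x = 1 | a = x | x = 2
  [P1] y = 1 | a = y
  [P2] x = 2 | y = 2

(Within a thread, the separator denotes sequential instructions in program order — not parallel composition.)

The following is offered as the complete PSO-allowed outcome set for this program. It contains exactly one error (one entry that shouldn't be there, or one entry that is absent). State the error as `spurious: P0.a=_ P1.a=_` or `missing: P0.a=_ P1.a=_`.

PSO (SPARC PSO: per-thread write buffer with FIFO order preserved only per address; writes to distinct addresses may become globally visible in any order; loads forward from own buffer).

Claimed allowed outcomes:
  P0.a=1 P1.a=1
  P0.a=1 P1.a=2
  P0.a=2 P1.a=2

outcome vector order: (P0.a,P1.a)
PSO (4): 1/1; 1/2; 2/1; 2/2
PSO∖claimed = {2/1}

missing: P0.a=2 P1.a=1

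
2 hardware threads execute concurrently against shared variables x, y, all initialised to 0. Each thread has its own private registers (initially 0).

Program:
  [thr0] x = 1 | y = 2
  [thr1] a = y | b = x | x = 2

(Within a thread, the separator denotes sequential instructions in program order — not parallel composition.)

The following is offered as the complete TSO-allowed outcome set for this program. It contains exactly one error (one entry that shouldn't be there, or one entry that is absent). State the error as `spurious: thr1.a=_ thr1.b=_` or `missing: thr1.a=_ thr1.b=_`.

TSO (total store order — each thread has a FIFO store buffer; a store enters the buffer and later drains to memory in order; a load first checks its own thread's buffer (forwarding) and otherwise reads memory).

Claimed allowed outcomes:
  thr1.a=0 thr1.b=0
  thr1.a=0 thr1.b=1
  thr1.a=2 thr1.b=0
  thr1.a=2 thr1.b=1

spurious: thr1.a=2 thr1.b=0

outcome vector order: (thr1.a,thr1.b)
TSO: 3 outcomes — {(0,0) (0,1) (2,1)}
claimed∖TSO = {(2,0)}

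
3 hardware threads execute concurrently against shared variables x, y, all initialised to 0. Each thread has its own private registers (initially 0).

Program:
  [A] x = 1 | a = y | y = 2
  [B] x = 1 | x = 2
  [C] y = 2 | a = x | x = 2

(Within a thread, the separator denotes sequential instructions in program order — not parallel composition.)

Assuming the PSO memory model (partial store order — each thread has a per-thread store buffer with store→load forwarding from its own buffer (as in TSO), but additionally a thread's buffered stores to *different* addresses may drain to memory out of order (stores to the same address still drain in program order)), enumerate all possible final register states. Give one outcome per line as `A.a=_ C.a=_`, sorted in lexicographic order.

A.a=0 C.a=0
A.a=0 C.a=1
A.a=0 C.a=2
A.a=2 C.a=0
A.a=2 C.a=1
A.a=2 C.a=2

outcome vector order: (A.a,C.a)
|PSO outcomes| = 6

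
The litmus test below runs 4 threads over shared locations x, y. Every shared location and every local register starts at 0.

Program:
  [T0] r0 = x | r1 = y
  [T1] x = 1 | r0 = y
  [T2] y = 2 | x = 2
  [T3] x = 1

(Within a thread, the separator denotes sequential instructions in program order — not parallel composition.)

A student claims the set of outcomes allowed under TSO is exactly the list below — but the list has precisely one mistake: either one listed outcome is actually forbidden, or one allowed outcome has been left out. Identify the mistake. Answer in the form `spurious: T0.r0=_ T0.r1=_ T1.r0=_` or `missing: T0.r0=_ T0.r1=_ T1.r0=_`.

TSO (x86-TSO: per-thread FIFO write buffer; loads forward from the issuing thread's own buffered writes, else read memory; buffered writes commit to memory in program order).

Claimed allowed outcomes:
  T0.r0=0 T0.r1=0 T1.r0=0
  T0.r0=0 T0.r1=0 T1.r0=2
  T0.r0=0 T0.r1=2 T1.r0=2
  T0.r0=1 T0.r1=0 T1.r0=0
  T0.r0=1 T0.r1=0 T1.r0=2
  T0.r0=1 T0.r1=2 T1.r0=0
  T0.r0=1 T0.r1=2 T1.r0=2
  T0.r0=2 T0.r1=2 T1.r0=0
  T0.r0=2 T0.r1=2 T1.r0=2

outcome vector order: (T0.r0,T0.r1,T1.r0)
[TSO] allowed = {0/0/0, 0/0/2, 0/2/0, 0/2/2, 1/0/0, 1/0/2, 1/2/0, 1/2/2, 2/2/0, 2/2/2}
TSO∖claimed = {0/2/0}

missing: T0.r0=0 T0.r1=2 T1.r0=0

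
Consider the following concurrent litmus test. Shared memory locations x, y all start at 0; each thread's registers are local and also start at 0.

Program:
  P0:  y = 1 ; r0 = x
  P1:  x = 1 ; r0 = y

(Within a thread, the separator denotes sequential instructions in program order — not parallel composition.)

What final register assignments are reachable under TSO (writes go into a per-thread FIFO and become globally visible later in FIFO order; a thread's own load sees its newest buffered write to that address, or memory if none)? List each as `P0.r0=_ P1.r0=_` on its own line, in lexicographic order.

outcome vector order: (P0.r0,P1.r0)
|TSO outcomes| = 4

P0.r0=0 P1.r0=0
P0.r0=0 P1.r0=1
P0.r0=1 P1.r0=0
P0.r0=1 P1.r0=1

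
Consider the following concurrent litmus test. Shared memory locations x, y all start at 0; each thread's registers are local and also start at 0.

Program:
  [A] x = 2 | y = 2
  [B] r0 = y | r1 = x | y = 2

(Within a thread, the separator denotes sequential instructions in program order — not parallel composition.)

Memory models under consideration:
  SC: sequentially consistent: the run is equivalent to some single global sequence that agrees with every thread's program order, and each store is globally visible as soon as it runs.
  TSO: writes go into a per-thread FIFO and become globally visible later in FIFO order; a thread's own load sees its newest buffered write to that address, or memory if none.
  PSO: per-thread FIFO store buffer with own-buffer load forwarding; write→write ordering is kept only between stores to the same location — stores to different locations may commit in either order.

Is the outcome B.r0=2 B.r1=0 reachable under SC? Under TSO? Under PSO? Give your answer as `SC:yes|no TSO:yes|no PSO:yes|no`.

SC:no TSO:no PSO:yes

outcome vector order: (B.r0,B.r1)
under SC → 00, 02, 22
under TSO → 00, 02, 22
under PSO → 00, 02, 20, 22
target 20 ∈ {PSO}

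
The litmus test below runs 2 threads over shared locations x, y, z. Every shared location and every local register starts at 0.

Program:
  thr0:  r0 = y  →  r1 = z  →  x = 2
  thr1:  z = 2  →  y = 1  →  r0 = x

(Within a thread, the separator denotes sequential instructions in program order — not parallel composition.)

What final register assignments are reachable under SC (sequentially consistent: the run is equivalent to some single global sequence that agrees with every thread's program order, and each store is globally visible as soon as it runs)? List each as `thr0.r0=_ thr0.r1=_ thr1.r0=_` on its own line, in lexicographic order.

outcome vector order: (thr0.r0,thr0.r1,thr1.r0)
|SC outcomes| = 6

thr0.r0=0 thr0.r1=0 thr1.r0=0
thr0.r0=0 thr0.r1=0 thr1.r0=2
thr0.r0=0 thr0.r1=2 thr1.r0=0
thr0.r0=0 thr0.r1=2 thr1.r0=2
thr0.r0=1 thr0.r1=2 thr1.r0=0
thr0.r0=1 thr0.r1=2 thr1.r0=2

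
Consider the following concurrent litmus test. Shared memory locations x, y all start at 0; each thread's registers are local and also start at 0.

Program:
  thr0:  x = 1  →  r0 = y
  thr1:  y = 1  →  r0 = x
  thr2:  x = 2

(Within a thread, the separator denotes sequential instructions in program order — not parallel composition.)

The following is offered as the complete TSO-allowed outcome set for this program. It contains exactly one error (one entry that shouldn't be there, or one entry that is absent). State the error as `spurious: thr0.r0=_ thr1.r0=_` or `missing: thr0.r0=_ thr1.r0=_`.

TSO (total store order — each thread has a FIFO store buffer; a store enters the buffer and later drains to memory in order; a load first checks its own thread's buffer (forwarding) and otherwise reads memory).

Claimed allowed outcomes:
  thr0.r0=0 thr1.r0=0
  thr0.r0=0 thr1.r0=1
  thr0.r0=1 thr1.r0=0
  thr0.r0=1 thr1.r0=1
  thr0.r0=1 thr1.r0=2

missing: thr0.r0=0 thr1.r0=2

outcome vector order: (thr0.r0,thr1.r0)
under TSO → <0 0>; <0 1>; <0 2>; <1 0>; <1 1>; <1 2>
TSO∖claimed = {<0 2>}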